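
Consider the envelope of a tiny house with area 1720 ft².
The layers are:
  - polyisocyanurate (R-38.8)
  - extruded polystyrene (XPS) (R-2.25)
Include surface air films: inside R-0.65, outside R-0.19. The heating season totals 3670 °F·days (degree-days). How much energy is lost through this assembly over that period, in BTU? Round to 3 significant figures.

3620000 BTU

R_total = 0.65 + 38.8 + 2.25 + 0.19 = 41.89 ft²·°F·h/BTU
E = A × HDD × 24 / R = 1720 × 3670 × 24 / 41.89 = 3617000 BTU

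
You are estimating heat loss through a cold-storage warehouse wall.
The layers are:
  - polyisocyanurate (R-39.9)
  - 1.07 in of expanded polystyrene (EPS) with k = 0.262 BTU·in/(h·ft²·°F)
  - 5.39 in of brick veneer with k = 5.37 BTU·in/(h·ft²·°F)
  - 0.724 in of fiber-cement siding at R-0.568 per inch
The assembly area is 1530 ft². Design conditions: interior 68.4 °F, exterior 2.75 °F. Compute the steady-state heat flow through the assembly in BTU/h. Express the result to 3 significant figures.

2210 BTU/h

1.07/0.262 = 4.084
5.39/5.37 = 1.004
0.724 × 0.568 = 0.4112
R_total = 39.9 + 4.084 + 1.004 + 0.4112 = 45.4 ft²·°F·h/BTU
Q = A·ΔT/R = 1530 × (68.4 − 2.75) / 45.4 = 2212 BTU/h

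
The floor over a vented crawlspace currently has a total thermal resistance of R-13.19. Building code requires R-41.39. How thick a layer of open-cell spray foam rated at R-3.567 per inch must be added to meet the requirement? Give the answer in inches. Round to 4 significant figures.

7.906 in

ΔR = 41.39 − 13.19 = 28.2 ft²·°F·h/BTU
L = ΔR / (R/in) = 28.2/3.567 = 7.9058 in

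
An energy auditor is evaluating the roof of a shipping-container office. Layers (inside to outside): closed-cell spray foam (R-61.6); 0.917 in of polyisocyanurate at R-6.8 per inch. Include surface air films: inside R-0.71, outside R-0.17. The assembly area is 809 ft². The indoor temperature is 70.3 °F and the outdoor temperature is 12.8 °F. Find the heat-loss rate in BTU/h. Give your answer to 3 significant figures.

677 BTU/h

0.917 × 6.8 = 6.236
R_total = 0.71 + 61.6 + 6.236 + 0.17 = 68.72 ft²·°F·h/BTU
Q = A·ΔT/R = 809 × (70.3 − 12.8) / 68.72 = 677 BTU/h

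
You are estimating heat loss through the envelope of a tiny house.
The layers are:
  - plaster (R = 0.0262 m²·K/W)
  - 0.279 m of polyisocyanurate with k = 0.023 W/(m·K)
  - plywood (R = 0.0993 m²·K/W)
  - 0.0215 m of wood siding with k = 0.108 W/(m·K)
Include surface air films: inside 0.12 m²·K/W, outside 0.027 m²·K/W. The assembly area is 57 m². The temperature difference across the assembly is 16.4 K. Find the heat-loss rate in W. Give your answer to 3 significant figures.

74.2 W

0.279/0.023 = 12.13
0.0215/0.108 = 0.1991
R_total = 0.12 + 0.0262 + 12.13 + 0.0993 + 0.1991 + 0.027 = 12.6 m²·K/W
Q = A·ΔT/R = 57 × 16.4 / 12.6 = 74.18 W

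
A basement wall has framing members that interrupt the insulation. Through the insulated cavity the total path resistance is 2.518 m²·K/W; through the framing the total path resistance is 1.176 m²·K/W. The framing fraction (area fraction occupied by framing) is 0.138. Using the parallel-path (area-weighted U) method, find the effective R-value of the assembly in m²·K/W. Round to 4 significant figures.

2.175 m²·K/W

U_eff = 0.862/2.518 + 0.138/1.176 = 0.34234 + 0.11735 = 0.45968
R_eff = 1/U_eff = 2.1754 m²·K/W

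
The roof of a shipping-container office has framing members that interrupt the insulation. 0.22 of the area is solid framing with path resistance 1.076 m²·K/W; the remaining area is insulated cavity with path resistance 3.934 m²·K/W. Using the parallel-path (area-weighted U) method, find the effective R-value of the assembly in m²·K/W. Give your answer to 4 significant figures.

U_eff = 0.78/3.934 + 0.22/1.076 = 0.19827 + 0.20446 = 0.40273
R_eff = 1/U_eff = 2.483 m²·K/W

2.483 m²·K/W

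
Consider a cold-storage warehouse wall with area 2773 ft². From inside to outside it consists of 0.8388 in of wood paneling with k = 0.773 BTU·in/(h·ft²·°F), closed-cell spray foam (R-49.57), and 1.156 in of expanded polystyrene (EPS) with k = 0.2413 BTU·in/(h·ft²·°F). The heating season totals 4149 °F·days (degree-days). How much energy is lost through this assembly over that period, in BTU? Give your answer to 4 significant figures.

0.8388/0.773 = 1.0851
1.156/0.2413 = 4.7907
R_total = 1.0851 + 49.57 + 4.7907 = 55.446 ft²·°F·h/BTU
E = A × HDD × 24 / R = 2773 × 4149 × 24 / 55.446 = 4980100 BTU

4980000 BTU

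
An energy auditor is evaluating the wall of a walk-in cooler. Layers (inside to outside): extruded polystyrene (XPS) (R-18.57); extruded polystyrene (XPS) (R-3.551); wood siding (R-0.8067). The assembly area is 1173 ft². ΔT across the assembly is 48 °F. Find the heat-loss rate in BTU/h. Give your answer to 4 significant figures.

R_total = 18.57 + 3.551 + 0.8067 = 22.928 ft²·°F·h/BTU
Q = A·ΔT/R = 1173 × 48 / 22.928 = 2455.7 BTU/h

2456 BTU/h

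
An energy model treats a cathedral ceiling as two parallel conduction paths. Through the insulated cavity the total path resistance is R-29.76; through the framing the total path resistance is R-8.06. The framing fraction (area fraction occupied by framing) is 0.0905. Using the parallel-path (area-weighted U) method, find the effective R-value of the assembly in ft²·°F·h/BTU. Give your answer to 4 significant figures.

23.93 ft²·°F·h/BTU

U_eff = 0.9095/29.76 + 0.0905/8.06 = 0.030561 + 0.011228 = 0.041789
R_eff = 1/U_eff = 23.929 ft²·°F·h/BTU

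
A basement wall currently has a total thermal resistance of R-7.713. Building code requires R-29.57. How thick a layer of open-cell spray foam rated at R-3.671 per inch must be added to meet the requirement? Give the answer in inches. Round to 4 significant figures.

5.954 in

ΔR = 29.57 − 7.713 = 21.857 ft²·°F·h/BTU
L = ΔR / (R/in) = 21.857/3.671 = 5.954 in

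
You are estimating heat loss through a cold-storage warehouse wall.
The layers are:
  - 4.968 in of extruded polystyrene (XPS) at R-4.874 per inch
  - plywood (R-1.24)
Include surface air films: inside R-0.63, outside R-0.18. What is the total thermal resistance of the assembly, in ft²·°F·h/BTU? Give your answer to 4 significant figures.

4.968 × 4.874 = 24.214
R_total = 0.63 + 24.214 + 1.24 + 0.18 = 26.264 ft²·°F·h/BTU

26.26 ft²·°F·h/BTU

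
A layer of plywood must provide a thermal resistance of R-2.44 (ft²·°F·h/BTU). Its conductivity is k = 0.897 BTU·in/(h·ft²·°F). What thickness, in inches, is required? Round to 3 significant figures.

L = R × k = 2.44 × 0.897 = 2.189 in

2.19 in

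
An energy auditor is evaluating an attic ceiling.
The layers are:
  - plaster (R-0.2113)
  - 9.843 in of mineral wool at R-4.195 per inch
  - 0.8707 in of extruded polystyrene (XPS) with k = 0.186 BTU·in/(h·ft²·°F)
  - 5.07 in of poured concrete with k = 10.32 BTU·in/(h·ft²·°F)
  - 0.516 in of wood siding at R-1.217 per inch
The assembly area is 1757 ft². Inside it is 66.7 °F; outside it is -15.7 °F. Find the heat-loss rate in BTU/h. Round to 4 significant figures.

9.843 × 4.195 = 41.291
0.8707/0.186 = 4.6812
5.07/10.32 = 0.49128
0.516 × 1.217 = 0.62797
R_total = 0.2113 + 41.291 + 4.6812 + 0.49128 + 0.62797 = 47.303 ft²·°F·h/BTU
Q = A·ΔT/R = 1757 × (66.7 − (-15.7)) / 47.303 = 3060.6 BTU/h

3061 BTU/h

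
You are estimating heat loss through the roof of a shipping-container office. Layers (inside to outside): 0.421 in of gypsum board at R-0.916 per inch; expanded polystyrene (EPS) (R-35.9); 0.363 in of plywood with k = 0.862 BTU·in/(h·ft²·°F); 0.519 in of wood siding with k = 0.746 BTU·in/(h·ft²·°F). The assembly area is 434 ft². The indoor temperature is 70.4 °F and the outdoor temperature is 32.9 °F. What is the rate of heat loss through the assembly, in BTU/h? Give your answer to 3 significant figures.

0.421 × 0.916 = 0.3856
0.363/0.862 = 0.4211
0.519/0.746 = 0.6957
R_total = 0.3856 + 35.9 + 0.4211 + 0.6957 = 37.4 ft²·°F·h/BTU
Q = A·ΔT/R = 434 × (70.4 − 32.9) / 37.4 = 435.1 BTU/h

435 BTU/h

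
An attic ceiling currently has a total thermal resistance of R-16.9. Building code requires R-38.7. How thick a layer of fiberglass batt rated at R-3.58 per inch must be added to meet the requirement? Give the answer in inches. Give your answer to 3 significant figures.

ΔR = 38.7 − 16.9 = 21.8 ft²·°F·h/BTU
L = ΔR / (R/in) = 21.8/3.58 = 6.089 in

6.09 in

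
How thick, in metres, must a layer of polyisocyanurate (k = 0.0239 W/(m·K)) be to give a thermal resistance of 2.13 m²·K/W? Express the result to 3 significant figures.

0.0509 m

L = R·k = 2.13 × 0.0239 = 0.05091 m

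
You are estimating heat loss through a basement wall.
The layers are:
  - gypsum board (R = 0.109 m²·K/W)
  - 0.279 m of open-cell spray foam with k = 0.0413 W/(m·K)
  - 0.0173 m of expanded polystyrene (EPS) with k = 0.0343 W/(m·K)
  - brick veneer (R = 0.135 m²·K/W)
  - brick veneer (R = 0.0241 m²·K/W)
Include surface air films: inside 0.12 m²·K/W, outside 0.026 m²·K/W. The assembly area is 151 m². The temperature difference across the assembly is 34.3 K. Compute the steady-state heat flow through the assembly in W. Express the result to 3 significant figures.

0.279/0.0413 = 6.755
0.0173/0.0343 = 0.5044
R_total = 0.12 + 0.109 + 6.755 + 0.5044 + 0.135 + 0.0241 + 0.026 = 7.674 m²·K/W
Q = A·ΔT/R = 151 × 34.3 / 7.674 = 674.9 W

675 W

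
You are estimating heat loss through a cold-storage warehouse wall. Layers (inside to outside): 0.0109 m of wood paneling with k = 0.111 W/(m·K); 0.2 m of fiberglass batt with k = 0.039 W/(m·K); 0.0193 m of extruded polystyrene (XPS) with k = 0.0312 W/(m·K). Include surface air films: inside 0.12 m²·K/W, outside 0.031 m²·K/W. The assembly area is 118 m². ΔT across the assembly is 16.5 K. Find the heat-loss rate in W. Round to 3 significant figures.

325 W

0.0109/0.111 = 0.0982
0.2/0.039 = 5.128
0.0193/0.0312 = 0.6186
R_total = 0.12 + 0.0982 + 5.128 + 0.6186 + 0.031 = 5.996 m²·K/W
Q = A·ΔT/R = 118 × 16.5 / 5.996 = 324.7 W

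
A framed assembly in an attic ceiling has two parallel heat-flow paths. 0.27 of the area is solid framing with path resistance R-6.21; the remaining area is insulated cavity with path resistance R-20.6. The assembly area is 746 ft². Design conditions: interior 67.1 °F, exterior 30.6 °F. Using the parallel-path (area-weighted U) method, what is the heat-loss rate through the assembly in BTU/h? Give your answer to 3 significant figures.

U_eff = 0.73/20.6 + 0.27/6.21 = 0.03544 + 0.04348 = 0.07892
R_eff = 1/U_eff = 12.67 ft²·°F·h/BTU
Q = 746 × (67.1 − 30.6) / 12.67 = 2149 BTU/h

2150 BTU/h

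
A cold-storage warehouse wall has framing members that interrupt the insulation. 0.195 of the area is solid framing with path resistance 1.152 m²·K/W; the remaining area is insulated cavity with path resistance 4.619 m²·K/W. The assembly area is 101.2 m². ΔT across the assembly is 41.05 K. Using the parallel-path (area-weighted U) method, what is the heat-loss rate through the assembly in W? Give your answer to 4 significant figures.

U_eff = 0.805/4.619 + 0.195/1.152 = 0.17428 + 0.16927 = 0.34355
R_eff = 1/U_eff = 2.9108 m²·K/W
Q = 101.2 × 41.05 / 2.9108 = 1427.2 W

1427 W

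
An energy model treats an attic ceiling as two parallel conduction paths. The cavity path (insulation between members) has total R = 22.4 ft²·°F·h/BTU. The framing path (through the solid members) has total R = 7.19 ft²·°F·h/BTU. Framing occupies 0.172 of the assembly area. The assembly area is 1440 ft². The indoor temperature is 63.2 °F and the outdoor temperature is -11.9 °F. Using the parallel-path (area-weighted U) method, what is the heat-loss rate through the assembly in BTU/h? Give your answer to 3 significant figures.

6580 BTU/h

U_eff = 0.828/22.4 + 0.172/7.19 = 0.03696 + 0.02392 = 0.06089
R_eff = 1/U_eff = 16.42 ft²·°F·h/BTU
Q = 1440 × (63.2 − (-11.9)) / 16.42 = 6584 BTU/h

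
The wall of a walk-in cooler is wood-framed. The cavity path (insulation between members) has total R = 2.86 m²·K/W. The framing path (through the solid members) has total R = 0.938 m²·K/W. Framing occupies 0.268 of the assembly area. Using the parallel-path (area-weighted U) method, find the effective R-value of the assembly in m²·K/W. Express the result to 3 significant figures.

1.85 m²·K/W

U_eff = 0.732/2.86 + 0.268/0.938 = 0.2559 + 0.2857 = 0.5417
R_eff = 1/U_eff = 1.846 m²·K/W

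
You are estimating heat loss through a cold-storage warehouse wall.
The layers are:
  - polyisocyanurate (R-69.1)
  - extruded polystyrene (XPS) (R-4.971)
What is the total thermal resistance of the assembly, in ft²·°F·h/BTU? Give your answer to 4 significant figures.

74.07 ft²·°F·h/BTU

R_total = 69.1 + 4.971 = 74.071 ft²·°F·h/BTU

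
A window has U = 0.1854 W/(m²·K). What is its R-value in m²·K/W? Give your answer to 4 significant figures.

5.394 m²·K/W

R = 1/U = 1/0.1854 = 5.3937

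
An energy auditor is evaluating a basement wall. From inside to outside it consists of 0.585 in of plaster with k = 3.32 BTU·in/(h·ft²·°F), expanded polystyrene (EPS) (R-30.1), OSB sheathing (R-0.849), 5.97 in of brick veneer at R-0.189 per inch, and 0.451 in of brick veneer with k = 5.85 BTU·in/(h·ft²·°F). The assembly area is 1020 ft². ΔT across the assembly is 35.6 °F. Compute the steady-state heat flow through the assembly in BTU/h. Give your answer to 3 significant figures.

1120 BTU/h

0.585/3.32 = 0.1762
5.97 × 0.189 = 1.128
0.451/5.85 = 0.07709
R_total = 0.1762 + 30.1 + 0.849 + 1.128 + 0.07709 = 32.33 ft²·°F·h/BTU
Q = A·ΔT/R = 1020 × 35.6 / 32.33 = 1123 BTU/h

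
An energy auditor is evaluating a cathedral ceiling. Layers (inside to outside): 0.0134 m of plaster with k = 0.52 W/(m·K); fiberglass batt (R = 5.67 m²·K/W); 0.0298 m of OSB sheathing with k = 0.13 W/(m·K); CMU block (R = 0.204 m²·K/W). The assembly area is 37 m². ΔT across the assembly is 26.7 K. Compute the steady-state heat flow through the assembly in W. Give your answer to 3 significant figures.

161 W

0.0134/0.52 = 0.02577
0.0298/0.13 = 0.2292
R_total = 0.02577 + 5.67 + 0.2292 + 0.204 = 6.129 m²·K/W
Q = A·ΔT/R = 37 × 26.7 / 6.129 = 161.2 W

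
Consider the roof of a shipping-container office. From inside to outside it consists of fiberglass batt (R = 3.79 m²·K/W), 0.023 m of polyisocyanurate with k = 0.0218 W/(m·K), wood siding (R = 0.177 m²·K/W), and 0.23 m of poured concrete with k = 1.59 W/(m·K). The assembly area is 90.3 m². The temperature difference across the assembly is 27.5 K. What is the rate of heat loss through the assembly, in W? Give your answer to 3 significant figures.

481 W

0.023/0.0218 = 1.055
0.23/1.59 = 0.1447
R_total = 3.79 + 1.055 + 0.177 + 0.1447 = 5.167 m²·K/W
Q = A·ΔT/R = 90.3 × 27.5 / 5.167 = 480.6 W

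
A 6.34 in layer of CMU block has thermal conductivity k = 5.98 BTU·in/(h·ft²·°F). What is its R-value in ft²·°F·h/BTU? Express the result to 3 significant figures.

R = L/k = 6.34/5.98 = 1.06 ft²·°F·h/BTU

1.06 ft²·°F·h/BTU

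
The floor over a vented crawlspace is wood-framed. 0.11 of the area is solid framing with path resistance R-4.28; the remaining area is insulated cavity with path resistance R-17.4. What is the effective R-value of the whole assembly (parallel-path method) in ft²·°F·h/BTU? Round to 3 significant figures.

13.0 ft²·°F·h/BTU

U_eff = 0.89/17.4 + 0.11/4.28 = 0.05115 + 0.0257 = 0.07685
R_eff = 1/U_eff = 13.01 ft²·°F·h/BTU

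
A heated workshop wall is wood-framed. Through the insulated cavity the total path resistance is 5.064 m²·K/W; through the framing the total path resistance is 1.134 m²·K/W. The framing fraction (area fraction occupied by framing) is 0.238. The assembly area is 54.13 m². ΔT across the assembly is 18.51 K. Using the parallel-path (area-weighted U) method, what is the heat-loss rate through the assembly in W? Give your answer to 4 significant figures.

U_eff = 0.762/5.064 + 0.238/1.134 = 0.15047 + 0.20988 = 0.36035
R_eff = 1/U_eff = 2.7751 m²·K/W
Q = 54.13 × 18.51 / 2.7751 = 361.05 W

361.1 W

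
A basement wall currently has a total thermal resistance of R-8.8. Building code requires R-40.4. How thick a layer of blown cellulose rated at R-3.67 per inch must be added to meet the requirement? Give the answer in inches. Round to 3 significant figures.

ΔR = 40.4 − 8.8 = 31.6 ft²·°F·h/BTU
L = ΔR / (R/in) = 31.6/3.67 = 8.61 in

8.61 in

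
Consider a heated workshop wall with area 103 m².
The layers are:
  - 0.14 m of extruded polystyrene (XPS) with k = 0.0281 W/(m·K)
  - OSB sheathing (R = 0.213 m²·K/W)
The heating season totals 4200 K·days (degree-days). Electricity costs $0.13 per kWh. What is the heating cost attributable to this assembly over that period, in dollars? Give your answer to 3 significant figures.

260 dollars

0.14/0.0281 = 4.982
R_total = 4.982 + 0.213 = 5.195 m²·K/W
E = A × HDD × 24 / R / 1000 = 103 × 4200 × 24 / 5.195 / 1000 = 1998 kWh
Cost = 1998 × 0.13 = $259.8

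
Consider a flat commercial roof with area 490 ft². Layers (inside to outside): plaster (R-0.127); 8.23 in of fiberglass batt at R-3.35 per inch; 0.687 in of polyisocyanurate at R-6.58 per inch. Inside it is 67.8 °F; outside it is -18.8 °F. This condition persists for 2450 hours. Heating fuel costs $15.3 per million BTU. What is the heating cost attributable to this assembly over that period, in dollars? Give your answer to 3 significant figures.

49.4 dollars

8.23 × 3.35 = 27.57
0.687 × 6.58 = 4.52
R_total = 0.127 + 27.57 + 4.52 = 32.22 ft²·°F·h/BTU
Q = 490 × (67.8 − (-18.8)) / 32.22 = 1317 BTU/h
E = 1317 × 2450 = 3227000 BTU
Cost = 3227000/10⁶ × 15.3 = $49.37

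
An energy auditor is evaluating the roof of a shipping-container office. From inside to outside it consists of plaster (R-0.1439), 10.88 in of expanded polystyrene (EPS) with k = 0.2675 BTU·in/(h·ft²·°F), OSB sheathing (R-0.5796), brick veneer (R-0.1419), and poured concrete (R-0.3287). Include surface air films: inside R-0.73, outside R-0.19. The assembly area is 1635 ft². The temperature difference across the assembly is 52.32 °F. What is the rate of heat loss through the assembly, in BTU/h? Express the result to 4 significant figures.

10.88/0.2675 = 40.673
R_total = 0.73 + 0.1439 + 40.673 + 0.5796 + 0.1419 + 0.3287 + 0.19 = 42.787 ft²·°F·h/BTU
Q = A·ΔT/R = 1635 × 52.32 / 42.787 = 1999.3 BTU/h

1999 BTU/h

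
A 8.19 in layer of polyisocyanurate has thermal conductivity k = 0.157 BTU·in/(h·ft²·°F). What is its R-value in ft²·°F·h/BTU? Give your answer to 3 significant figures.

R = L/k = 8.19/0.157 = 52.17 ft²·°F·h/BTU

52.2 ft²·°F·h/BTU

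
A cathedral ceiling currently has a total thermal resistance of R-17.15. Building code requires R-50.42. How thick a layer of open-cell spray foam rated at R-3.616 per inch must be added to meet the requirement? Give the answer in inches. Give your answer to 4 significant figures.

9.201 in

ΔR = 50.42 − 17.15 = 33.27 ft²·°F·h/BTU
L = ΔR / (R/in) = 33.27/3.616 = 9.2008 in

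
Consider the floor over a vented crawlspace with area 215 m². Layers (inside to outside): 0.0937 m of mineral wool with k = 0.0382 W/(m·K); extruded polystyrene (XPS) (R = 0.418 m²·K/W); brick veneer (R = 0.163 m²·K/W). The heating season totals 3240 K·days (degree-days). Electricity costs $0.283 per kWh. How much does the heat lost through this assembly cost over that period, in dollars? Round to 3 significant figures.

1560 dollars

0.0937/0.0382 = 2.453
R_total = 2.453 + 0.418 + 0.163 = 3.034 m²·K/W
E = A × HDD × 24 / R / 1000 = 215 × 3240 × 24 / 3.034 / 1000 = 5511 kWh
Cost = 5511 × 0.283 = $1559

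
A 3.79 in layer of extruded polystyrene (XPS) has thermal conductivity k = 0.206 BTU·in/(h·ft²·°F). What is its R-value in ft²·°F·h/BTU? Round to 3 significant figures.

18.4 ft²·°F·h/BTU

R = L/k = 3.79/0.206 = 18.4 ft²·°F·h/BTU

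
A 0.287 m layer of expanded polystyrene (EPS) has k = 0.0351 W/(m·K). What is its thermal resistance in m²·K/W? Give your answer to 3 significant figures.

8.18 m²·K/W

R = L/k = 0.287/0.0351 = 8.177 m²·K/W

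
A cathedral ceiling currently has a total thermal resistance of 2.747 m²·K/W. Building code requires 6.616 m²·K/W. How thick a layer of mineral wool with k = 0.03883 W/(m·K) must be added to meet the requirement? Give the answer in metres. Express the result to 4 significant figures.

0.1502 m

ΔR = 6.616 − 2.747 = 3.869 m²·K/W
L = ΔR × k = 3.869 × 0.03883 = 0.15023 m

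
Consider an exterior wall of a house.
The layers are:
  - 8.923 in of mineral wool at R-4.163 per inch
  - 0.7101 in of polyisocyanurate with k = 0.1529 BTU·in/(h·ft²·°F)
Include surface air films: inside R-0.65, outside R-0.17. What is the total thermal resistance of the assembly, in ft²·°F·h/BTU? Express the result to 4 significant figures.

42.61 ft²·°F·h/BTU

8.923 × 4.163 = 37.146
0.7101/0.1529 = 4.6442
R_total = 0.65 + 37.146 + 4.6442 + 0.17 = 42.611 ft²·°F·h/BTU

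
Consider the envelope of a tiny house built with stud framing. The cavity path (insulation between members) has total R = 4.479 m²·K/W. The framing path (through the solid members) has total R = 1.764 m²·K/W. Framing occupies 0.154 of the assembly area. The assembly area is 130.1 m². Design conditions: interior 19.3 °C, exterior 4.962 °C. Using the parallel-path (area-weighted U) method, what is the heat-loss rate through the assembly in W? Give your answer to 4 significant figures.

515.2 W

U_eff = 0.846/4.479 + 0.154/1.764 = 0.18888 + 0.087302 = 0.27618
R_eff = 1/U_eff = 3.6208 m²·K/W
Q = 130.1 × (19.3 − 4.962) / 3.6208 = 515.18 W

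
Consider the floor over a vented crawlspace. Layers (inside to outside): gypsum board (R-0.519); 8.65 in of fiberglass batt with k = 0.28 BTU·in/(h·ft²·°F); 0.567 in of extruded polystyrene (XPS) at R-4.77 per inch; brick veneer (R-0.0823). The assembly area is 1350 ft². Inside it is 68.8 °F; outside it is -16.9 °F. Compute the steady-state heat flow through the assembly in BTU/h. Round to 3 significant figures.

8.65/0.28 = 30.89
0.567 × 4.77 = 2.705
R_total = 0.519 + 30.89 + 2.705 + 0.0823 = 34.2 ft²·°F·h/BTU
Q = A·ΔT/R = 1350 × (68.8 − (-16.9)) / 34.2 = 3383 BTU/h

3380 BTU/h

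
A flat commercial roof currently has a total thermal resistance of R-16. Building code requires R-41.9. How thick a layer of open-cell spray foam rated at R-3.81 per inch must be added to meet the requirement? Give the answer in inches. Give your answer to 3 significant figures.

ΔR = 41.9 − 16 = 25.9 ft²·°F·h/BTU
L = ΔR / (R/in) = 25.9/3.81 = 6.798 in

6.80 in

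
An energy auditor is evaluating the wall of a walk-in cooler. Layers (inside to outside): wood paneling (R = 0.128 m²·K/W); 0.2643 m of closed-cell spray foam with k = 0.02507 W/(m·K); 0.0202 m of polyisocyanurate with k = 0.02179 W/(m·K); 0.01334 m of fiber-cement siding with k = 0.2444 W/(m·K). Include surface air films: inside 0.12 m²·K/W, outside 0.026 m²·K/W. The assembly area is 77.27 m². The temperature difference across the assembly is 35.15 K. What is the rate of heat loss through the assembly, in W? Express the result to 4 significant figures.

230.2 W

0.2643/0.02507 = 10.542
0.0202/0.02179 = 0.92703
0.01334/0.2444 = 0.054583
R_total = 0.12 + 0.128 + 10.542 + 0.92703 + 0.054583 + 0.026 = 11.798 m²·K/W
Q = A·ΔT/R = 77.27 × 35.15 / 11.798 = 230.21 W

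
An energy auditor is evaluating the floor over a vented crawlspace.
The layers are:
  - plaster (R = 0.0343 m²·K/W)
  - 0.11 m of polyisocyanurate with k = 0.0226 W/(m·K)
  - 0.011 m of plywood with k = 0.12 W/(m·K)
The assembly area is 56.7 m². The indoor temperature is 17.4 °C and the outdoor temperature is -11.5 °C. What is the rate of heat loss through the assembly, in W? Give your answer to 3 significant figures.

0.11/0.0226 = 4.867
0.011/0.12 = 0.09167
R_total = 0.0343 + 4.867 + 0.09167 = 4.993 m²·K/W
Q = A·ΔT/R = 56.7 × (17.4 − (-11.5)) / 4.993 = 328.2 W

328 W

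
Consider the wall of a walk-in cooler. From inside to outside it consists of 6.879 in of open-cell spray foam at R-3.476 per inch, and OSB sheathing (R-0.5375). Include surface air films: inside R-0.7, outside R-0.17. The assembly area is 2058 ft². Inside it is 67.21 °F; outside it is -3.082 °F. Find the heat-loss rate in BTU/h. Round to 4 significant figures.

6.879 × 3.476 = 23.911
R_total = 0.7 + 23.911 + 0.5375 + 0.17 = 25.319 ft²·°F·h/BTU
Q = A·ΔT/R = 2058 × (67.21 − (-3.082)) / 25.319 = 5713.6 BTU/h

5714 BTU/h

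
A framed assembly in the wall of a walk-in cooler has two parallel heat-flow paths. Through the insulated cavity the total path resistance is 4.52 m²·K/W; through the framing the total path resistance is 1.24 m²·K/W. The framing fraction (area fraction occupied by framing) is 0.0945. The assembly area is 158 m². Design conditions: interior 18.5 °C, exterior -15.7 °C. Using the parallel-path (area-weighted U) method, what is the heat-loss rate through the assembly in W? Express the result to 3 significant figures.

1490 W

U_eff = 0.9055/4.52 + 0.0945/1.24 = 0.2003 + 0.07621 = 0.2765
R_eff = 1/U_eff = 3.616 m²·K/W
Q = 158 × (18.5 − (-15.7)) / 3.616 = 1494 W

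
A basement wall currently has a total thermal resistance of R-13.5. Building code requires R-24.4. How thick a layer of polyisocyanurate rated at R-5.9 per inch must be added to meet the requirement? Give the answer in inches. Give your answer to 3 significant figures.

1.85 in

ΔR = 24.4 − 13.5 = 10.9 ft²·°F·h/BTU
L = ΔR / (R/in) = 10.9/5.9 = 1.847 in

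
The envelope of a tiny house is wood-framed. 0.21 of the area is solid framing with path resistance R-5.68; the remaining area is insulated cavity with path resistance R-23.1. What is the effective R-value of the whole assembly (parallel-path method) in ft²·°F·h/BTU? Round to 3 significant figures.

14.1 ft²·°F·h/BTU

U_eff = 0.79/23.1 + 0.21/5.68 = 0.0342 + 0.03697 = 0.07117
R_eff = 1/U_eff = 14.05 ft²·°F·h/BTU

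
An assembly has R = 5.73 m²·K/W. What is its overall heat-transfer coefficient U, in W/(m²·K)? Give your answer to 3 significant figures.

U = 1/R = 1/5.73 = 0.1745

0.175 W/(m²·K)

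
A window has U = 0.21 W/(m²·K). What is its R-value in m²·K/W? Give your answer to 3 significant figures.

4.76 m²·K/W

R = 1/U = 1/0.21 = 4.762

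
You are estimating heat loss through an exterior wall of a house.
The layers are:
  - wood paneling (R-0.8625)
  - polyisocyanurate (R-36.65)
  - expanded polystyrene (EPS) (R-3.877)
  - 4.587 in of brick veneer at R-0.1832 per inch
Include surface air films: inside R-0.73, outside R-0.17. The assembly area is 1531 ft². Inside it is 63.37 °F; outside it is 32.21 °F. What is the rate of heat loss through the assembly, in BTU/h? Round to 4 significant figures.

1106 BTU/h

4.587 × 0.1832 = 0.84034
R_total = 0.73 + 0.8625 + 36.65 + 3.877 + 0.84034 + 0.17 = 43.13 ft²·°F·h/BTU
Q = A·ΔT/R = 1531 × (63.37 − 32.21) / 43.13 = 1106.1 BTU/h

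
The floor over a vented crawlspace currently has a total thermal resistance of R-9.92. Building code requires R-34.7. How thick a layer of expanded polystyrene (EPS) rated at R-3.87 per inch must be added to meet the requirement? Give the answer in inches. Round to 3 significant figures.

ΔR = 34.7 − 9.92 = 24.78 ft²·°F·h/BTU
L = ΔR / (R/in) = 24.78/3.87 = 6.403 in

6.40 in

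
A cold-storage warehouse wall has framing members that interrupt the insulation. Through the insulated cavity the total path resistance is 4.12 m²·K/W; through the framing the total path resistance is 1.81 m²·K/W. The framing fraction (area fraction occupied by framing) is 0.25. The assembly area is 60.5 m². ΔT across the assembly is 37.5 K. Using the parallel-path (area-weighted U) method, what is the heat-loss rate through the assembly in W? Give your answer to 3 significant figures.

726 W

U_eff = 0.75/4.12 + 0.25/1.81 = 0.182 + 0.1381 = 0.3202
R_eff = 1/U_eff = 3.123 m²·K/W
Q = 60.5 × 37.5 / 3.123 = 726.4 W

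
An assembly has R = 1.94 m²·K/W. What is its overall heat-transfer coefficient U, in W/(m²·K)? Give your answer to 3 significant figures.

0.515 W/(m²·K)

U = 1/R = 1/1.94 = 0.5155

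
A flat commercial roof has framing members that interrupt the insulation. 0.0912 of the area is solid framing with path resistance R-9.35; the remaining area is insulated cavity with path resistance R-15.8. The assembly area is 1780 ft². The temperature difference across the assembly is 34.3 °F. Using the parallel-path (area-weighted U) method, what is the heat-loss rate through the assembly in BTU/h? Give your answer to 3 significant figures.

U_eff = 0.9088/15.8 + 0.0912/9.35 = 0.05752 + 0.009754 = 0.06727
R_eff = 1/U_eff = 14.86 ft²·°F·h/BTU
Q = 1780 × 34.3 / 14.86 = 4107 BTU/h

4110 BTU/h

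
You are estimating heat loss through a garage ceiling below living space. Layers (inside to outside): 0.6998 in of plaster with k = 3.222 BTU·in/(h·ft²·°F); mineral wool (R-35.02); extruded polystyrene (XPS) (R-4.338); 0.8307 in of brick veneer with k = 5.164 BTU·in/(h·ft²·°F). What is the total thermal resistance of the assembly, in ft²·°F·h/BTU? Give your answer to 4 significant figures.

0.6998/3.222 = 0.21719
0.8307/5.164 = 0.16086
R_total = 0.21719 + 35.02 + 4.338 + 0.16086 = 39.736 ft²·°F·h/BTU

39.74 ft²·°F·h/BTU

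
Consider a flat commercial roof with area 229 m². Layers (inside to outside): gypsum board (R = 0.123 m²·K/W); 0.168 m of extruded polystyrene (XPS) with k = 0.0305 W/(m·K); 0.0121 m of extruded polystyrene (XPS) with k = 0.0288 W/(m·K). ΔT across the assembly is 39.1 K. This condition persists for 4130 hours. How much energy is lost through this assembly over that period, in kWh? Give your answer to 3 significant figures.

0.168/0.0305 = 5.508
0.0121/0.0288 = 0.4201
R_total = 0.123 + 5.508 + 0.4201 = 6.051 m²·K/W
Q = 229 × 39.1 / 6.051 = 1480 W
E = 1480 W × 4130 h / 1000 = 6111 kWh

6110 kWh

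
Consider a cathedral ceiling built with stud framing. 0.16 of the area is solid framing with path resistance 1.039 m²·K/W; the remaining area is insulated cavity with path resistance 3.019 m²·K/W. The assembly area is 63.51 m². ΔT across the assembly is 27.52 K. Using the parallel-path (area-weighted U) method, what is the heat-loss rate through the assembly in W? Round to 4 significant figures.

755.5 W

U_eff = 0.84/3.019 + 0.16/1.039 = 0.27824 + 0.15399 = 0.43223
R_eff = 1/U_eff = 2.3136 m²·K/W
Q = 63.51 × 27.52 / 2.3136 = 755.45 W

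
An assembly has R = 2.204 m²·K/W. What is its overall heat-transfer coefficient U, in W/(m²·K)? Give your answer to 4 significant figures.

0.4537 W/(m²·K)

U = 1/R = 1/2.204 = 0.45372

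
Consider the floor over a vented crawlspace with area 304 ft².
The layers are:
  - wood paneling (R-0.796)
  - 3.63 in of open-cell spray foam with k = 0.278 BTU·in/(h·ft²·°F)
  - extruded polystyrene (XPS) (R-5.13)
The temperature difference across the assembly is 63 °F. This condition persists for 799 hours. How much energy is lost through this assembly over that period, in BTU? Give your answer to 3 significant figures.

806000 BTU

3.63/0.278 = 13.06
R_total = 0.796 + 13.06 + 5.13 = 18.98 ft²·°F·h/BTU
Q = 304 × 63 / 18.98 = 1009 BTU/h
E = 1009 × 799 = 806100 BTU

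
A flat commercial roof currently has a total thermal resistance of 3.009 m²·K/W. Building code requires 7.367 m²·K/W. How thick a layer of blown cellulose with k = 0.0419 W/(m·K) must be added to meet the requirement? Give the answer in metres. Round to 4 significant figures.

ΔR = 7.367 − 3.009 = 4.358 m²·K/W
L = ΔR × k = 4.358 × 0.0419 = 0.1826 m

0.1826 m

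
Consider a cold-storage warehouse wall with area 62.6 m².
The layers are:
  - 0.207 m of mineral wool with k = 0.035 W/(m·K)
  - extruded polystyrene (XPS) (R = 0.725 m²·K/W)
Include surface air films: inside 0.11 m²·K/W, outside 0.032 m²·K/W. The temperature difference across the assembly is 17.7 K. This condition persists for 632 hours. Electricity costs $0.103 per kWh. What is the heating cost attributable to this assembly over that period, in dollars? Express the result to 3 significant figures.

10.6 dollars

0.207/0.035 = 5.914
R_total = 0.11 + 5.914 + 0.725 + 0.032 = 6.781 m²·K/W
Q = 62.6 × 17.7 / 6.781 = 163.4 W
E = 163.4 W × 632 h / 1000 = 103.3 kWh
Cost = 103.3 × 0.103 = $10.64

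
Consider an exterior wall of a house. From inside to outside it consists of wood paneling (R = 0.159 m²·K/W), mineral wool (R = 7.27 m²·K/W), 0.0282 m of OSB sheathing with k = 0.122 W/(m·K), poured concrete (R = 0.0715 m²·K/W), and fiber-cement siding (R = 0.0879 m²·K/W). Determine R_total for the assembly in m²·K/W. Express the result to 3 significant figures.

0.0282/0.122 = 0.2311
R_total = 0.159 + 7.27 + 0.2311 + 0.0715 + 0.0879 = 7.82 m²·K/W

7.82 m²·K/W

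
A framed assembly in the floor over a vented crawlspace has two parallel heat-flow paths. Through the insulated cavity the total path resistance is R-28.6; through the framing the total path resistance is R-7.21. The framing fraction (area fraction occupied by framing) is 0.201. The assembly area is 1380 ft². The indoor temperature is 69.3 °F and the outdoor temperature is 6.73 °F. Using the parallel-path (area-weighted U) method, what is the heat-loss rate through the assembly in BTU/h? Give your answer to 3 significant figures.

4820 BTU/h

U_eff = 0.799/28.6 + 0.201/7.21 = 0.02794 + 0.02788 = 0.05582
R_eff = 1/U_eff = 17.92 ft²·°F·h/BTU
Q = 1380 × (69.3 − 6.73) / 17.92 = 4819 BTU/h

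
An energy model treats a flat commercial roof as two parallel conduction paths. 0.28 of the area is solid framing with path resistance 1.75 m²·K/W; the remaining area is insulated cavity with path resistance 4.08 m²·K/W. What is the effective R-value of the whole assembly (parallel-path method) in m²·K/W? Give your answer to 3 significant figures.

2.97 m²·K/W

U_eff = 0.72/4.08 + 0.28/1.75 = 0.1765 + 0.16 = 0.3365
R_eff = 1/U_eff = 2.972 m²·K/W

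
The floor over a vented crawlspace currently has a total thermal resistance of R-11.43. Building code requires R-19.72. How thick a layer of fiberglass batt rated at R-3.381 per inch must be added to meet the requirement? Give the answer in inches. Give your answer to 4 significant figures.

ΔR = 19.72 − 11.43 = 8.29 ft²·°F·h/BTU
L = ΔR / (R/in) = 8.29/3.381 = 2.4519 in

2.452 in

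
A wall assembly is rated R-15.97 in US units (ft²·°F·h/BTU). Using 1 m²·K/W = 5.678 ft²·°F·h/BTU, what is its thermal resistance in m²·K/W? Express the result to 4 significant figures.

2.813 m²·K/W

R_SI = 15.97/5.678 = 2.8126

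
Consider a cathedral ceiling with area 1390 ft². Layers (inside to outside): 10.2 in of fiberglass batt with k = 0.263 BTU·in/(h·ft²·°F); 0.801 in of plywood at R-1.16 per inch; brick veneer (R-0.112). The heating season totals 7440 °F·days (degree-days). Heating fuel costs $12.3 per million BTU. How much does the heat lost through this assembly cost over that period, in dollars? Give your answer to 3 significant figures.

76.7 dollars

10.2/0.263 = 38.78
0.801 × 1.16 = 0.9292
R_total = 38.78 + 0.9292 + 0.112 = 39.82 ft²·°F·h/BTU
E = A × HDD × 24 / R = 1390 × 7440 × 24 / 39.82 = 6232000 BTU
Cost = 6232000/10⁶ × 12.3 = $76.66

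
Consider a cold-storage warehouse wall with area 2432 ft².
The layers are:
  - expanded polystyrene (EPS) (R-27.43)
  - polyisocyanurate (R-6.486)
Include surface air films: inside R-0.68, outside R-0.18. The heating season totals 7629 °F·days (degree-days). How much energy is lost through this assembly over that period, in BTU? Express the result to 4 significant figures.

12800000 BTU

R_total = 0.68 + 27.43 + 6.486 + 0.18 = 34.776 ft²·°F·h/BTU
E = A × HDD × 24 / R = 2432 × 7629 × 24 / 34.776 = 12805000 BTU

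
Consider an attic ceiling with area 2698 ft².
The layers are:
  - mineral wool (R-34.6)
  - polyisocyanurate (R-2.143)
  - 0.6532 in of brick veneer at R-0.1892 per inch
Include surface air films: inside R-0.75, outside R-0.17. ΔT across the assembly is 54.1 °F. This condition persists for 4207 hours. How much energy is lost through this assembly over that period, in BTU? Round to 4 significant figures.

0.6532 × 0.1892 = 0.12359
R_total = 0.75 + 34.6 + 2.143 + 0.12359 + 0.17 = 37.787 ft²·°F·h/BTU
Q = 2698 × 54.1 / 37.787 = 3862.8 BTU/h
E = 3862.8 × 4207 = 16251000 BTU

16250000 BTU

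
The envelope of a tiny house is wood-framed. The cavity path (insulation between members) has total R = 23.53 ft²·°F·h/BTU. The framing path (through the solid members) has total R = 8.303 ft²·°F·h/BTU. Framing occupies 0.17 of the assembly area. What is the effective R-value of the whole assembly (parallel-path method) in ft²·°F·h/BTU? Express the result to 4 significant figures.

17.94 ft²·°F·h/BTU

U_eff = 0.83/23.53 + 0.17/8.303 = 0.035274 + 0.020475 = 0.055749
R_eff = 1/U_eff = 17.938 ft²·°F·h/BTU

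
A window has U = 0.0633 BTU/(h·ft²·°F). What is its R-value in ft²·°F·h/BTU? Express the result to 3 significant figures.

15.8 ft²·°F·h/BTU

R = 1/U = 1/0.0633 = 15.8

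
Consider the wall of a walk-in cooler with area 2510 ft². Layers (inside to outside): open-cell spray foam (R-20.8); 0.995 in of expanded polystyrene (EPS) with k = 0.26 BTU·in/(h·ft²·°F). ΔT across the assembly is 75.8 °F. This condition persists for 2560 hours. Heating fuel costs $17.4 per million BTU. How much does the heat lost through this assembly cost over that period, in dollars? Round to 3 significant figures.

0.995/0.26 = 3.827
R_total = 20.8 + 3.827 = 24.63 ft²·°F·h/BTU
Q = 2510 × 75.8 / 24.63 = 7726 BTU/h
E = 7726 × 2560 = 19780000 BTU
Cost = 19780000/10⁶ × 17.4 = $344.1

344 dollars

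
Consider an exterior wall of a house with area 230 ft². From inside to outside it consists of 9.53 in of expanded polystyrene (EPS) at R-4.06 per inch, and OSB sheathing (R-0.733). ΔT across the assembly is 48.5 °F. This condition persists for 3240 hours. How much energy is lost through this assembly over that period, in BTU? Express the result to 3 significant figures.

9.53 × 4.06 = 38.69
R_total = 38.69 + 0.733 = 39.42 ft²·°F·h/BTU
Q = 230 × 48.5 / 39.42 = 282.9 BTU/h
E = 282.9 × 3240 = 916700 BTU

917000 BTU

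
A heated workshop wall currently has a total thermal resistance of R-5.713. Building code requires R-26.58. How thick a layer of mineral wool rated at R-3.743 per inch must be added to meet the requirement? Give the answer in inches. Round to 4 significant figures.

5.575 in

ΔR = 26.58 − 5.713 = 20.867 ft²·°F·h/BTU
L = ΔR / (R/in) = 20.867/3.743 = 5.5749 in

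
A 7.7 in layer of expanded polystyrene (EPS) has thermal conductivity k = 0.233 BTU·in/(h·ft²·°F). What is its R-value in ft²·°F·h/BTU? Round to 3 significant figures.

R = L/k = 7.7/0.233 = 33.05 ft²·°F·h/BTU

33.0 ft²·°F·h/BTU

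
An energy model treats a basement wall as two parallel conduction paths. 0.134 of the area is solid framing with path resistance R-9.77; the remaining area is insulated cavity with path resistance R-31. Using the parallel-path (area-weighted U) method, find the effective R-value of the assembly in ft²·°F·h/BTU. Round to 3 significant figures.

U_eff = 0.866/31 + 0.134/9.77 = 0.02794 + 0.01372 = 0.04165
R_eff = 1/U_eff = 24.01 ft²·°F·h/BTU

24.0 ft²·°F·h/BTU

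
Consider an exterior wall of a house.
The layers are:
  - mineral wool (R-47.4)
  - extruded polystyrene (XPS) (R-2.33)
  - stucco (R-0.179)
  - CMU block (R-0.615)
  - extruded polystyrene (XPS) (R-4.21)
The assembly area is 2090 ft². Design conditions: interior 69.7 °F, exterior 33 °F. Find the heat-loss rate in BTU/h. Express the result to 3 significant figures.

R_total = 47.4 + 2.33 + 0.179 + 0.615 + 4.21 = 54.73 ft²·°F·h/BTU
Q = A·ΔT/R = 2090 × (69.7 − 33) / 54.73 = 1401 BTU/h

1400 BTU/h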